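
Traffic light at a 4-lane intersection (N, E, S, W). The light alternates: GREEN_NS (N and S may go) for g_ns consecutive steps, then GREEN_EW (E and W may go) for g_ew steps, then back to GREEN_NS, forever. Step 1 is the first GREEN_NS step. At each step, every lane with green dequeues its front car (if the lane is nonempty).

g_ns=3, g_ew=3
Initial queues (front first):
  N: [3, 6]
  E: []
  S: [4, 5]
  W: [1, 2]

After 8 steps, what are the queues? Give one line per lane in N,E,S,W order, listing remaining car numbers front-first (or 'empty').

Step 1 [NS]: N:car3-GO,E:wait,S:car4-GO,W:wait | queues: N=1 E=0 S=1 W=2
Step 2 [NS]: N:car6-GO,E:wait,S:car5-GO,W:wait | queues: N=0 E=0 S=0 W=2
Step 3 [NS]: N:empty,E:wait,S:empty,W:wait | queues: N=0 E=0 S=0 W=2
Step 4 [EW]: N:wait,E:empty,S:wait,W:car1-GO | queues: N=0 E=0 S=0 W=1
Step 5 [EW]: N:wait,E:empty,S:wait,W:car2-GO | queues: N=0 E=0 S=0 W=0

N: empty
E: empty
S: empty
W: empty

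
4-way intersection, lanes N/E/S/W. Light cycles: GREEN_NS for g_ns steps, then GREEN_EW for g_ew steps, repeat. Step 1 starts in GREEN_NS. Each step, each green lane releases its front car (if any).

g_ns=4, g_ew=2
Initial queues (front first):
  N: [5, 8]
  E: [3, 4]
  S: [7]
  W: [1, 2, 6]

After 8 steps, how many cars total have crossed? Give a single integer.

Answer: 7

Derivation:
Step 1 [NS]: N:car5-GO,E:wait,S:car7-GO,W:wait | queues: N=1 E=2 S=0 W=3
Step 2 [NS]: N:car8-GO,E:wait,S:empty,W:wait | queues: N=0 E=2 S=0 W=3
Step 3 [NS]: N:empty,E:wait,S:empty,W:wait | queues: N=0 E=2 S=0 W=3
Step 4 [NS]: N:empty,E:wait,S:empty,W:wait | queues: N=0 E=2 S=0 W=3
Step 5 [EW]: N:wait,E:car3-GO,S:wait,W:car1-GO | queues: N=0 E=1 S=0 W=2
Step 6 [EW]: N:wait,E:car4-GO,S:wait,W:car2-GO | queues: N=0 E=0 S=0 W=1
Step 7 [NS]: N:empty,E:wait,S:empty,W:wait | queues: N=0 E=0 S=0 W=1
Step 8 [NS]: N:empty,E:wait,S:empty,W:wait | queues: N=0 E=0 S=0 W=1
Cars crossed by step 8: 7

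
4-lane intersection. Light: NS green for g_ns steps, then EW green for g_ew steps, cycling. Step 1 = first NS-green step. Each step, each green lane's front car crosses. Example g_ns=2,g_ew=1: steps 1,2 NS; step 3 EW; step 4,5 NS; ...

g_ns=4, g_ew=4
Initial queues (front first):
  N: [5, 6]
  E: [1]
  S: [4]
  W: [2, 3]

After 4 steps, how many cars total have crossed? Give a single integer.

Answer: 3

Derivation:
Step 1 [NS]: N:car5-GO,E:wait,S:car4-GO,W:wait | queues: N=1 E=1 S=0 W=2
Step 2 [NS]: N:car6-GO,E:wait,S:empty,W:wait | queues: N=0 E=1 S=0 W=2
Step 3 [NS]: N:empty,E:wait,S:empty,W:wait | queues: N=0 E=1 S=0 W=2
Step 4 [NS]: N:empty,E:wait,S:empty,W:wait | queues: N=0 E=1 S=0 W=2
Cars crossed by step 4: 3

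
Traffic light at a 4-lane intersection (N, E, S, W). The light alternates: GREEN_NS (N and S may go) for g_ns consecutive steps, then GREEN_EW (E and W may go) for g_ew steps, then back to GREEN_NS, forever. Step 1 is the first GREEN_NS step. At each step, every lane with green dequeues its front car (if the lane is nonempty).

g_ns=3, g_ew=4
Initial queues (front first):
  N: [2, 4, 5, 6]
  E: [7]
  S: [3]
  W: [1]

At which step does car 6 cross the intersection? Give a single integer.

Step 1 [NS]: N:car2-GO,E:wait,S:car3-GO,W:wait | queues: N=3 E=1 S=0 W=1
Step 2 [NS]: N:car4-GO,E:wait,S:empty,W:wait | queues: N=2 E=1 S=0 W=1
Step 3 [NS]: N:car5-GO,E:wait,S:empty,W:wait | queues: N=1 E=1 S=0 W=1
Step 4 [EW]: N:wait,E:car7-GO,S:wait,W:car1-GO | queues: N=1 E=0 S=0 W=0
Step 5 [EW]: N:wait,E:empty,S:wait,W:empty | queues: N=1 E=0 S=0 W=0
Step 6 [EW]: N:wait,E:empty,S:wait,W:empty | queues: N=1 E=0 S=0 W=0
Step 7 [EW]: N:wait,E:empty,S:wait,W:empty | queues: N=1 E=0 S=0 W=0
Step 8 [NS]: N:car6-GO,E:wait,S:empty,W:wait | queues: N=0 E=0 S=0 W=0
Car 6 crosses at step 8

8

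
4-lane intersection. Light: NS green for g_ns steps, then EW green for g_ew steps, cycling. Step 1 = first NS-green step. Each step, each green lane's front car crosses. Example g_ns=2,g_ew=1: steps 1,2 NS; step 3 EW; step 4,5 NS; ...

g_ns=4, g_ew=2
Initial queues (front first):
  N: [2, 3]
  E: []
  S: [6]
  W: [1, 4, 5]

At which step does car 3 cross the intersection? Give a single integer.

Step 1 [NS]: N:car2-GO,E:wait,S:car6-GO,W:wait | queues: N=1 E=0 S=0 W=3
Step 2 [NS]: N:car3-GO,E:wait,S:empty,W:wait | queues: N=0 E=0 S=0 W=3
Step 3 [NS]: N:empty,E:wait,S:empty,W:wait | queues: N=0 E=0 S=0 W=3
Step 4 [NS]: N:empty,E:wait,S:empty,W:wait | queues: N=0 E=0 S=0 W=3
Step 5 [EW]: N:wait,E:empty,S:wait,W:car1-GO | queues: N=0 E=0 S=0 W=2
Step 6 [EW]: N:wait,E:empty,S:wait,W:car4-GO | queues: N=0 E=0 S=0 W=1
Step 7 [NS]: N:empty,E:wait,S:empty,W:wait | queues: N=0 E=0 S=0 W=1
Step 8 [NS]: N:empty,E:wait,S:empty,W:wait | queues: N=0 E=0 S=0 W=1
Step 9 [NS]: N:empty,E:wait,S:empty,W:wait | queues: N=0 E=0 S=0 W=1
Step 10 [NS]: N:empty,E:wait,S:empty,W:wait | queues: N=0 E=0 S=0 W=1
Step 11 [EW]: N:wait,E:empty,S:wait,W:car5-GO | queues: N=0 E=0 S=0 W=0
Car 3 crosses at step 2

2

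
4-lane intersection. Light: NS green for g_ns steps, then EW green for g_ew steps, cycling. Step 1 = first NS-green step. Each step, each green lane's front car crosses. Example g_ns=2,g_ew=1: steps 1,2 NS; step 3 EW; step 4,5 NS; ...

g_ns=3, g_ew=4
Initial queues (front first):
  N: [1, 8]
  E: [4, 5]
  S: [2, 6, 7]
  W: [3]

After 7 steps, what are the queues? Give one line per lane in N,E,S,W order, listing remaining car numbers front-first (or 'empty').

Step 1 [NS]: N:car1-GO,E:wait,S:car2-GO,W:wait | queues: N=1 E=2 S=2 W=1
Step 2 [NS]: N:car8-GO,E:wait,S:car6-GO,W:wait | queues: N=0 E=2 S=1 W=1
Step 3 [NS]: N:empty,E:wait,S:car7-GO,W:wait | queues: N=0 E=2 S=0 W=1
Step 4 [EW]: N:wait,E:car4-GO,S:wait,W:car3-GO | queues: N=0 E=1 S=0 W=0
Step 5 [EW]: N:wait,E:car5-GO,S:wait,W:empty | queues: N=0 E=0 S=0 W=0

N: empty
E: empty
S: empty
W: empty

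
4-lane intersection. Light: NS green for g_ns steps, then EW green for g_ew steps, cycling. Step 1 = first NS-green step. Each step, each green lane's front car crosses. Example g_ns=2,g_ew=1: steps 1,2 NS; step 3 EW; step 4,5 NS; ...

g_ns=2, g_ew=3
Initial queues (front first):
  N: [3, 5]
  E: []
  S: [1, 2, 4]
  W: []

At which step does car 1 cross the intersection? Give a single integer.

Step 1 [NS]: N:car3-GO,E:wait,S:car1-GO,W:wait | queues: N=1 E=0 S=2 W=0
Step 2 [NS]: N:car5-GO,E:wait,S:car2-GO,W:wait | queues: N=0 E=0 S=1 W=0
Step 3 [EW]: N:wait,E:empty,S:wait,W:empty | queues: N=0 E=0 S=1 W=0
Step 4 [EW]: N:wait,E:empty,S:wait,W:empty | queues: N=0 E=0 S=1 W=0
Step 5 [EW]: N:wait,E:empty,S:wait,W:empty | queues: N=0 E=0 S=1 W=0
Step 6 [NS]: N:empty,E:wait,S:car4-GO,W:wait | queues: N=0 E=0 S=0 W=0
Car 1 crosses at step 1

1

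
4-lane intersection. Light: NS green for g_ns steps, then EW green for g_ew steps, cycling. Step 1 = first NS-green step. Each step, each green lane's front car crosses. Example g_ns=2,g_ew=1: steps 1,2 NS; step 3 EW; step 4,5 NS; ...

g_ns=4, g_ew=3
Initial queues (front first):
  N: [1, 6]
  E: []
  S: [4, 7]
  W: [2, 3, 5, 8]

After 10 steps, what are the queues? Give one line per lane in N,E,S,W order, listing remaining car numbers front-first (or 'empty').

Step 1 [NS]: N:car1-GO,E:wait,S:car4-GO,W:wait | queues: N=1 E=0 S=1 W=4
Step 2 [NS]: N:car6-GO,E:wait,S:car7-GO,W:wait | queues: N=0 E=0 S=0 W=4
Step 3 [NS]: N:empty,E:wait,S:empty,W:wait | queues: N=0 E=0 S=0 W=4
Step 4 [NS]: N:empty,E:wait,S:empty,W:wait | queues: N=0 E=0 S=0 W=4
Step 5 [EW]: N:wait,E:empty,S:wait,W:car2-GO | queues: N=0 E=0 S=0 W=3
Step 6 [EW]: N:wait,E:empty,S:wait,W:car3-GO | queues: N=0 E=0 S=0 W=2
Step 7 [EW]: N:wait,E:empty,S:wait,W:car5-GO | queues: N=0 E=0 S=0 W=1
Step 8 [NS]: N:empty,E:wait,S:empty,W:wait | queues: N=0 E=0 S=0 W=1
Step 9 [NS]: N:empty,E:wait,S:empty,W:wait | queues: N=0 E=0 S=0 W=1
Step 10 [NS]: N:empty,E:wait,S:empty,W:wait | queues: N=0 E=0 S=0 W=1

N: empty
E: empty
S: empty
W: 8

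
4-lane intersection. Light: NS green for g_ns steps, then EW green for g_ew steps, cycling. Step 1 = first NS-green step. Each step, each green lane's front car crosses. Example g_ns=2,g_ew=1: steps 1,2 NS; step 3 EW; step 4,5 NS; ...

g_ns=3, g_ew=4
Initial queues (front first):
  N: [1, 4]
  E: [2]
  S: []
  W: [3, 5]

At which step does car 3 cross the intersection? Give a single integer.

Step 1 [NS]: N:car1-GO,E:wait,S:empty,W:wait | queues: N=1 E=1 S=0 W=2
Step 2 [NS]: N:car4-GO,E:wait,S:empty,W:wait | queues: N=0 E=1 S=0 W=2
Step 3 [NS]: N:empty,E:wait,S:empty,W:wait | queues: N=0 E=1 S=0 W=2
Step 4 [EW]: N:wait,E:car2-GO,S:wait,W:car3-GO | queues: N=0 E=0 S=0 W=1
Step 5 [EW]: N:wait,E:empty,S:wait,W:car5-GO | queues: N=0 E=0 S=0 W=0
Car 3 crosses at step 4

4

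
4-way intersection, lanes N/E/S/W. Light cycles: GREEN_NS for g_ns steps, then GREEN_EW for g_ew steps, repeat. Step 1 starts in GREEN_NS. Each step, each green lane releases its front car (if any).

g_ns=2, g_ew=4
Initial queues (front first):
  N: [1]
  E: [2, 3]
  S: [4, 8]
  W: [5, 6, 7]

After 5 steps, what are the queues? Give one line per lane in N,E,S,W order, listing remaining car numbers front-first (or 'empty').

Step 1 [NS]: N:car1-GO,E:wait,S:car4-GO,W:wait | queues: N=0 E=2 S=1 W=3
Step 2 [NS]: N:empty,E:wait,S:car8-GO,W:wait | queues: N=0 E=2 S=0 W=3
Step 3 [EW]: N:wait,E:car2-GO,S:wait,W:car5-GO | queues: N=0 E=1 S=0 W=2
Step 4 [EW]: N:wait,E:car3-GO,S:wait,W:car6-GO | queues: N=0 E=0 S=0 W=1
Step 5 [EW]: N:wait,E:empty,S:wait,W:car7-GO | queues: N=0 E=0 S=0 W=0

N: empty
E: empty
S: empty
W: empty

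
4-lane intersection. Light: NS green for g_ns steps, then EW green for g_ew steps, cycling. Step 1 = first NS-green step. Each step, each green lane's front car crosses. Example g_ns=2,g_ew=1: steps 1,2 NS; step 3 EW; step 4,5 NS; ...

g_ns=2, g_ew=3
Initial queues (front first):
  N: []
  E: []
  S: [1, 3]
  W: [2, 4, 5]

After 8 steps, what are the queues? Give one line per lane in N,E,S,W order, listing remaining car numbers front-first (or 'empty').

Step 1 [NS]: N:empty,E:wait,S:car1-GO,W:wait | queues: N=0 E=0 S=1 W=3
Step 2 [NS]: N:empty,E:wait,S:car3-GO,W:wait | queues: N=0 E=0 S=0 W=3
Step 3 [EW]: N:wait,E:empty,S:wait,W:car2-GO | queues: N=0 E=0 S=0 W=2
Step 4 [EW]: N:wait,E:empty,S:wait,W:car4-GO | queues: N=0 E=0 S=0 W=1
Step 5 [EW]: N:wait,E:empty,S:wait,W:car5-GO | queues: N=0 E=0 S=0 W=0

N: empty
E: empty
S: empty
W: empty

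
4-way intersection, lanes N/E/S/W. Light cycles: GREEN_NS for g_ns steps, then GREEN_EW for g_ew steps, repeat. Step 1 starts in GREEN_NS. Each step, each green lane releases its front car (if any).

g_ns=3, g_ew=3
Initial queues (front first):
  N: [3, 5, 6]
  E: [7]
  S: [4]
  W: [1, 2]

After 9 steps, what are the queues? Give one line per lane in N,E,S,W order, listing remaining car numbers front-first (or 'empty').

Step 1 [NS]: N:car3-GO,E:wait,S:car4-GO,W:wait | queues: N=2 E=1 S=0 W=2
Step 2 [NS]: N:car5-GO,E:wait,S:empty,W:wait | queues: N=1 E=1 S=0 W=2
Step 3 [NS]: N:car6-GO,E:wait,S:empty,W:wait | queues: N=0 E=1 S=0 W=2
Step 4 [EW]: N:wait,E:car7-GO,S:wait,W:car1-GO | queues: N=0 E=0 S=0 W=1
Step 5 [EW]: N:wait,E:empty,S:wait,W:car2-GO | queues: N=0 E=0 S=0 W=0

N: empty
E: empty
S: empty
W: empty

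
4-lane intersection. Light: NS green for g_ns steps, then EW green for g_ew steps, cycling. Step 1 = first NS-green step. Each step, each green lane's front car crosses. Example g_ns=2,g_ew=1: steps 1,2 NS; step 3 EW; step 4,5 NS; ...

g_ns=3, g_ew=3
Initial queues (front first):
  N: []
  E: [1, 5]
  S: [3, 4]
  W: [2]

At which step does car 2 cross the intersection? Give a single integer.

Step 1 [NS]: N:empty,E:wait,S:car3-GO,W:wait | queues: N=0 E=2 S=1 W=1
Step 2 [NS]: N:empty,E:wait,S:car4-GO,W:wait | queues: N=0 E=2 S=0 W=1
Step 3 [NS]: N:empty,E:wait,S:empty,W:wait | queues: N=0 E=2 S=0 W=1
Step 4 [EW]: N:wait,E:car1-GO,S:wait,W:car2-GO | queues: N=0 E=1 S=0 W=0
Step 5 [EW]: N:wait,E:car5-GO,S:wait,W:empty | queues: N=0 E=0 S=0 W=0
Car 2 crosses at step 4

4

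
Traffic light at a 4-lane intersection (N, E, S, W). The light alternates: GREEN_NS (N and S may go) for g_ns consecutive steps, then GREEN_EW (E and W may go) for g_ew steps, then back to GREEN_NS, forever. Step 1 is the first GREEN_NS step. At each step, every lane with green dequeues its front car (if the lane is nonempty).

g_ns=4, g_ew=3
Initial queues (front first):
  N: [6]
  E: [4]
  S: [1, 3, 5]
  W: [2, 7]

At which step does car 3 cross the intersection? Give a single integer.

Step 1 [NS]: N:car6-GO,E:wait,S:car1-GO,W:wait | queues: N=0 E=1 S=2 W=2
Step 2 [NS]: N:empty,E:wait,S:car3-GO,W:wait | queues: N=0 E=1 S=1 W=2
Step 3 [NS]: N:empty,E:wait,S:car5-GO,W:wait | queues: N=0 E=1 S=0 W=2
Step 4 [NS]: N:empty,E:wait,S:empty,W:wait | queues: N=0 E=1 S=0 W=2
Step 5 [EW]: N:wait,E:car4-GO,S:wait,W:car2-GO | queues: N=0 E=0 S=0 W=1
Step 6 [EW]: N:wait,E:empty,S:wait,W:car7-GO | queues: N=0 E=0 S=0 W=0
Car 3 crosses at step 2

2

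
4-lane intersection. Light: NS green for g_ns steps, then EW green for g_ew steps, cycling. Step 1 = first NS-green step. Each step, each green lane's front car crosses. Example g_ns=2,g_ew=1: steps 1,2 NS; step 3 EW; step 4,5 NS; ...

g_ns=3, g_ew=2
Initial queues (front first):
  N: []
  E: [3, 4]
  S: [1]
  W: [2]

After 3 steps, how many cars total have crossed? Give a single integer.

Step 1 [NS]: N:empty,E:wait,S:car1-GO,W:wait | queues: N=0 E=2 S=0 W=1
Step 2 [NS]: N:empty,E:wait,S:empty,W:wait | queues: N=0 E=2 S=0 W=1
Step 3 [NS]: N:empty,E:wait,S:empty,W:wait | queues: N=0 E=2 S=0 W=1
Cars crossed by step 3: 1

Answer: 1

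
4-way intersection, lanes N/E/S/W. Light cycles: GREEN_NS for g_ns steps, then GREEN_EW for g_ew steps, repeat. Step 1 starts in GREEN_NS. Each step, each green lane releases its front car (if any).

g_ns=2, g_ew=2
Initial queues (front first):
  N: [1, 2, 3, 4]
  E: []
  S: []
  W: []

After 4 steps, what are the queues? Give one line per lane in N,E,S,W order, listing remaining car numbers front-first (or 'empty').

Step 1 [NS]: N:car1-GO,E:wait,S:empty,W:wait | queues: N=3 E=0 S=0 W=0
Step 2 [NS]: N:car2-GO,E:wait,S:empty,W:wait | queues: N=2 E=0 S=0 W=0
Step 3 [EW]: N:wait,E:empty,S:wait,W:empty | queues: N=2 E=0 S=0 W=0
Step 4 [EW]: N:wait,E:empty,S:wait,W:empty | queues: N=2 E=0 S=0 W=0

N: 3 4
E: empty
S: empty
W: empty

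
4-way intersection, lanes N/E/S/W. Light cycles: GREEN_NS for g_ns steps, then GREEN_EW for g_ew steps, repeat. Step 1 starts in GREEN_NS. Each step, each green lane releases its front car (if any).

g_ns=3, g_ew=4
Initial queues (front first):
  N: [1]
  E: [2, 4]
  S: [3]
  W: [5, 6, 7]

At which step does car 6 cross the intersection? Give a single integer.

Step 1 [NS]: N:car1-GO,E:wait,S:car3-GO,W:wait | queues: N=0 E=2 S=0 W=3
Step 2 [NS]: N:empty,E:wait,S:empty,W:wait | queues: N=0 E=2 S=0 W=3
Step 3 [NS]: N:empty,E:wait,S:empty,W:wait | queues: N=0 E=2 S=0 W=3
Step 4 [EW]: N:wait,E:car2-GO,S:wait,W:car5-GO | queues: N=0 E=1 S=0 W=2
Step 5 [EW]: N:wait,E:car4-GO,S:wait,W:car6-GO | queues: N=0 E=0 S=0 W=1
Step 6 [EW]: N:wait,E:empty,S:wait,W:car7-GO | queues: N=0 E=0 S=0 W=0
Car 6 crosses at step 5

5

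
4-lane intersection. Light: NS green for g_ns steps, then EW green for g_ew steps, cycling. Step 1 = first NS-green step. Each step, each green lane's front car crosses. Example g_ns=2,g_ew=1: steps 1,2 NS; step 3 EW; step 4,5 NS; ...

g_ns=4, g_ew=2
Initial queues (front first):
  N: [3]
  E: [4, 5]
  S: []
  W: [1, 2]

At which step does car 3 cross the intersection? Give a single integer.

Step 1 [NS]: N:car3-GO,E:wait,S:empty,W:wait | queues: N=0 E=2 S=0 W=2
Step 2 [NS]: N:empty,E:wait,S:empty,W:wait | queues: N=0 E=2 S=0 W=2
Step 3 [NS]: N:empty,E:wait,S:empty,W:wait | queues: N=0 E=2 S=0 W=2
Step 4 [NS]: N:empty,E:wait,S:empty,W:wait | queues: N=0 E=2 S=0 W=2
Step 5 [EW]: N:wait,E:car4-GO,S:wait,W:car1-GO | queues: N=0 E=1 S=0 W=1
Step 6 [EW]: N:wait,E:car5-GO,S:wait,W:car2-GO | queues: N=0 E=0 S=0 W=0
Car 3 crosses at step 1

1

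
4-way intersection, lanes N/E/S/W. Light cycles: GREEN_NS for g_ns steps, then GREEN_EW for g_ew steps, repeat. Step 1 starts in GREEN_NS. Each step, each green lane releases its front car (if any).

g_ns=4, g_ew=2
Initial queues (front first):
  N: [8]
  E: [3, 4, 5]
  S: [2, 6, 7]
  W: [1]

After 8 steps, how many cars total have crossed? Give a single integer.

Answer: 7

Derivation:
Step 1 [NS]: N:car8-GO,E:wait,S:car2-GO,W:wait | queues: N=0 E=3 S=2 W=1
Step 2 [NS]: N:empty,E:wait,S:car6-GO,W:wait | queues: N=0 E=3 S=1 W=1
Step 3 [NS]: N:empty,E:wait,S:car7-GO,W:wait | queues: N=0 E=3 S=0 W=1
Step 4 [NS]: N:empty,E:wait,S:empty,W:wait | queues: N=0 E=3 S=0 W=1
Step 5 [EW]: N:wait,E:car3-GO,S:wait,W:car1-GO | queues: N=0 E=2 S=0 W=0
Step 6 [EW]: N:wait,E:car4-GO,S:wait,W:empty | queues: N=0 E=1 S=0 W=0
Step 7 [NS]: N:empty,E:wait,S:empty,W:wait | queues: N=0 E=1 S=0 W=0
Step 8 [NS]: N:empty,E:wait,S:empty,W:wait | queues: N=0 E=1 S=0 W=0
Cars crossed by step 8: 7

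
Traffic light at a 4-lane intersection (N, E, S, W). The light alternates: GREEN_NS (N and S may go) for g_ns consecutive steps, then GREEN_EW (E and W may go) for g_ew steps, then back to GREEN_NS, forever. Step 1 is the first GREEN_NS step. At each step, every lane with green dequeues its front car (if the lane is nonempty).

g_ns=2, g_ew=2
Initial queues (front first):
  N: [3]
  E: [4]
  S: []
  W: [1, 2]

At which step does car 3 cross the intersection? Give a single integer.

Step 1 [NS]: N:car3-GO,E:wait,S:empty,W:wait | queues: N=0 E=1 S=0 W=2
Step 2 [NS]: N:empty,E:wait,S:empty,W:wait | queues: N=0 E=1 S=0 W=2
Step 3 [EW]: N:wait,E:car4-GO,S:wait,W:car1-GO | queues: N=0 E=0 S=0 W=1
Step 4 [EW]: N:wait,E:empty,S:wait,W:car2-GO | queues: N=0 E=0 S=0 W=0
Car 3 crosses at step 1

1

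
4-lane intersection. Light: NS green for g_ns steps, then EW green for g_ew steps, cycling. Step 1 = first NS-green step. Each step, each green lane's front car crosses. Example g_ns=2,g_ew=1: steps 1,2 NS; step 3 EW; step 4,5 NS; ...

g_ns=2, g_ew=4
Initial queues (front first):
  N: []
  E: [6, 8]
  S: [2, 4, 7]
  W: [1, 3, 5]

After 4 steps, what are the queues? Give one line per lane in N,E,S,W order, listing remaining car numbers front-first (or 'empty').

Step 1 [NS]: N:empty,E:wait,S:car2-GO,W:wait | queues: N=0 E=2 S=2 W=3
Step 2 [NS]: N:empty,E:wait,S:car4-GO,W:wait | queues: N=0 E=2 S=1 W=3
Step 3 [EW]: N:wait,E:car6-GO,S:wait,W:car1-GO | queues: N=0 E=1 S=1 W=2
Step 4 [EW]: N:wait,E:car8-GO,S:wait,W:car3-GO | queues: N=0 E=0 S=1 W=1

N: empty
E: empty
S: 7
W: 5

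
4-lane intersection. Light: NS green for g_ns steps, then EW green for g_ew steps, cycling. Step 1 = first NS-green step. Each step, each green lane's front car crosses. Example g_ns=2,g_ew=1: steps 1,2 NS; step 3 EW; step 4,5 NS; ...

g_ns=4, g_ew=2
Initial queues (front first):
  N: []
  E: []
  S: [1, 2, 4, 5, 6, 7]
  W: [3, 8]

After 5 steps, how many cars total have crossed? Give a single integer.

Step 1 [NS]: N:empty,E:wait,S:car1-GO,W:wait | queues: N=0 E=0 S=5 W=2
Step 2 [NS]: N:empty,E:wait,S:car2-GO,W:wait | queues: N=0 E=0 S=4 W=2
Step 3 [NS]: N:empty,E:wait,S:car4-GO,W:wait | queues: N=0 E=0 S=3 W=2
Step 4 [NS]: N:empty,E:wait,S:car5-GO,W:wait | queues: N=0 E=0 S=2 W=2
Step 5 [EW]: N:wait,E:empty,S:wait,W:car3-GO | queues: N=0 E=0 S=2 W=1
Cars crossed by step 5: 5

Answer: 5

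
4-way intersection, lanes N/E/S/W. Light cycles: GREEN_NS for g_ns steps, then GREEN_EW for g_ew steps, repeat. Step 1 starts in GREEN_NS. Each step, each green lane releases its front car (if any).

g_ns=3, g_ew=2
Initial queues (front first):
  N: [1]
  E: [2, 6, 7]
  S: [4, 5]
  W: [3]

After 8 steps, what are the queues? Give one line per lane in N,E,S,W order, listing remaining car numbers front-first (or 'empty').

Step 1 [NS]: N:car1-GO,E:wait,S:car4-GO,W:wait | queues: N=0 E=3 S=1 W=1
Step 2 [NS]: N:empty,E:wait,S:car5-GO,W:wait | queues: N=0 E=3 S=0 W=1
Step 3 [NS]: N:empty,E:wait,S:empty,W:wait | queues: N=0 E=3 S=0 W=1
Step 4 [EW]: N:wait,E:car2-GO,S:wait,W:car3-GO | queues: N=0 E=2 S=0 W=0
Step 5 [EW]: N:wait,E:car6-GO,S:wait,W:empty | queues: N=0 E=1 S=0 W=0
Step 6 [NS]: N:empty,E:wait,S:empty,W:wait | queues: N=0 E=1 S=0 W=0
Step 7 [NS]: N:empty,E:wait,S:empty,W:wait | queues: N=0 E=1 S=0 W=0
Step 8 [NS]: N:empty,E:wait,S:empty,W:wait | queues: N=0 E=1 S=0 W=0

N: empty
E: 7
S: empty
W: empty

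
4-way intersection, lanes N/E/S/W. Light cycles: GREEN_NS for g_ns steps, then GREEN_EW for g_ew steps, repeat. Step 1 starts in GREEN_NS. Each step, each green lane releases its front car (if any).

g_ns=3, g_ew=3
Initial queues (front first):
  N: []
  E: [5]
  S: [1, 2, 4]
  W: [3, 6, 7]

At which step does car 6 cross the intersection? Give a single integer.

Step 1 [NS]: N:empty,E:wait,S:car1-GO,W:wait | queues: N=0 E=1 S=2 W=3
Step 2 [NS]: N:empty,E:wait,S:car2-GO,W:wait | queues: N=0 E=1 S=1 W=3
Step 3 [NS]: N:empty,E:wait,S:car4-GO,W:wait | queues: N=0 E=1 S=0 W=3
Step 4 [EW]: N:wait,E:car5-GO,S:wait,W:car3-GO | queues: N=0 E=0 S=0 W=2
Step 5 [EW]: N:wait,E:empty,S:wait,W:car6-GO | queues: N=0 E=0 S=0 W=1
Step 6 [EW]: N:wait,E:empty,S:wait,W:car7-GO | queues: N=0 E=0 S=0 W=0
Car 6 crosses at step 5

5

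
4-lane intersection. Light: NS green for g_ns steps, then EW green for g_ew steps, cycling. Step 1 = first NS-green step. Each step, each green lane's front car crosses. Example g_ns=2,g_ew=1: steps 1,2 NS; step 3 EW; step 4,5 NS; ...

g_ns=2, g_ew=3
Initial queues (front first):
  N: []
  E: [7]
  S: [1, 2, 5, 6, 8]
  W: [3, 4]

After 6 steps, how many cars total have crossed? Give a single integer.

Step 1 [NS]: N:empty,E:wait,S:car1-GO,W:wait | queues: N=0 E=1 S=4 W=2
Step 2 [NS]: N:empty,E:wait,S:car2-GO,W:wait | queues: N=0 E=1 S=3 W=2
Step 3 [EW]: N:wait,E:car7-GO,S:wait,W:car3-GO | queues: N=0 E=0 S=3 W=1
Step 4 [EW]: N:wait,E:empty,S:wait,W:car4-GO | queues: N=0 E=0 S=3 W=0
Step 5 [EW]: N:wait,E:empty,S:wait,W:empty | queues: N=0 E=0 S=3 W=0
Step 6 [NS]: N:empty,E:wait,S:car5-GO,W:wait | queues: N=0 E=0 S=2 W=0
Cars crossed by step 6: 6

Answer: 6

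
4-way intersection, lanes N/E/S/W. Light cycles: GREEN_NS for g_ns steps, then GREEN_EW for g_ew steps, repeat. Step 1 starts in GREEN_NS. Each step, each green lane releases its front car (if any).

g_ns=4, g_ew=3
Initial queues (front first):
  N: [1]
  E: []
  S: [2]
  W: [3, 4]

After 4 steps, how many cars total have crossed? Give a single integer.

Step 1 [NS]: N:car1-GO,E:wait,S:car2-GO,W:wait | queues: N=0 E=0 S=0 W=2
Step 2 [NS]: N:empty,E:wait,S:empty,W:wait | queues: N=0 E=0 S=0 W=2
Step 3 [NS]: N:empty,E:wait,S:empty,W:wait | queues: N=0 E=0 S=0 W=2
Step 4 [NS]: N:empty,E:wait,S:empty,W:wait | queues: N=0 E=0 S=0 W=2
Cars crossed by step 4: 2

Answer: 2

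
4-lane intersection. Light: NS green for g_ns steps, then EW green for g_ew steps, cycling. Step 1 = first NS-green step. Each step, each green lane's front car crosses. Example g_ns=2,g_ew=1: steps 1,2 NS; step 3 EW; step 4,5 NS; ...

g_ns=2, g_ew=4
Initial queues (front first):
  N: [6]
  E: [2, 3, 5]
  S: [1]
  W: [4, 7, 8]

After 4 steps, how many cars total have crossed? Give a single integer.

Answer: 6

Derivation:
Step 1 [NS]: N:car6-GO,E:wait,S:car1-GO,W:wait | queues: N=0 E=3 S=0 W=3
Step 2 [NS]: N:empty,E:wait,S:empty,W:wait | queues: N=0 E=3 S=0 W=3
Step 3 [EW]: N:wait,E:car2-GO,S:wait,W:car4-GO | queues: N=0 E=2 S=0 W=2
Step 4 [EW]: N:wait,E:car3-GO,S:wait,W:car7-GO | queues: N=0 E=1 S=0 W=1
Cars crossed by step 4: 6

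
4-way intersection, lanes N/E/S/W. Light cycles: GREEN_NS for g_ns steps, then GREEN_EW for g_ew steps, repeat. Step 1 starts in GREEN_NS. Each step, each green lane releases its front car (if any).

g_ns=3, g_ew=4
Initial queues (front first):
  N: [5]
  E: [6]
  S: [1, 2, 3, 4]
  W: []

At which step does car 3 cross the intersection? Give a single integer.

Step 1 [NS]: N:car5-GO,E:wait,S:car1-GO,W:wait | queues: N=0 E=1 S=3 W=0
Step 2 [NS]: N:empty,E:wait,S:car2-GO,W:wait | queues: N=0 E=1 S=2 W=0
Step 3 [NS]: N:empty,E:wait,S:car3-GO,W:wait | queues: N=0 E=1 S=1 W=0
Step 4 [EW]: N:wait,E:car6-GO,S:wait,W:empty | queues: N=0 E=0 S=1 W=0
Step 5 [EW]: N:wait,E:empty,S:wait,W:empty | queues: N=0 E=0 S=1 W=0
Step 6 [EW]: N:wait,E:empty,S:wait,W:empty | queues: N=0 E=0 S=1 W=0
Step 7 [EW]: N:wait,E:empty,S:wait,W:empty | queues: N=0 E=0 S=1 W=0
Step 8 [NS]: N:empty,E:wait,S:car4-GO,W:wait | queues: N=0 E=0 S=0 W=0
Car 3 crosses at step 3

3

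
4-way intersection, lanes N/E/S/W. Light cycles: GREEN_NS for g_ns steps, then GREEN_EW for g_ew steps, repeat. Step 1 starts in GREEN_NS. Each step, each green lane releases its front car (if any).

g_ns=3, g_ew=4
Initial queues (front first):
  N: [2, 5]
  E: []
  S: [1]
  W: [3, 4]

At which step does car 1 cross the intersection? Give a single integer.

Step 1 [NS]: N:car2-GO,E:wait,S:car1-GO,W:wait | queues: N=1 E=0 S=0 W=2
Step 2 [NS]: N:car5-GO,E:wait,S:empty,W:wait | queues: N=0 E=0 S=0 W=2
Step 3 [NS]: N:empty,E:wait,S:empty,W:wait | queues: N=0 E=0 S=0 W=2
Step 4 [EW]: N:wait,E:empty,S:wait,W:car3-GO | queues: N=0 E=0 S=0 W=1
Step 5 [EW]: N:wait,E:empty,S:wait,W:car4-GO | queues: N=0 E=0 S=0 W=0
Car 1 crosses at step 1

1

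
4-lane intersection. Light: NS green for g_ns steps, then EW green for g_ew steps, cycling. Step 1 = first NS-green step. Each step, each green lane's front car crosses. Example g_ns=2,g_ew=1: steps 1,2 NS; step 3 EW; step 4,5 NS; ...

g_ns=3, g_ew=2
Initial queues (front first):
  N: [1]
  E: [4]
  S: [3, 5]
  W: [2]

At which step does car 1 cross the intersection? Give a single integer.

Step 1 [NS]: N:car1-GO,E:wait,S:car3-GO,W:wait | queues: N=0 E=1 S=1 W=1
Step 2 [NS]: N:empty,E:wait,S:car5-GO,W:wait | queues: N=0 E=1 S=0 W=1
Step 3 [NS]: N:empty,E:wait,S:empty,W:wait | queues: N=0 E=1 S=0 W=1
Step 4 [EW]: N:wait,E:car4-GO,S:wait,W:car2-GO | queues: N=0 E=0 S=0 W=0
Car 1 crosses at step 1

1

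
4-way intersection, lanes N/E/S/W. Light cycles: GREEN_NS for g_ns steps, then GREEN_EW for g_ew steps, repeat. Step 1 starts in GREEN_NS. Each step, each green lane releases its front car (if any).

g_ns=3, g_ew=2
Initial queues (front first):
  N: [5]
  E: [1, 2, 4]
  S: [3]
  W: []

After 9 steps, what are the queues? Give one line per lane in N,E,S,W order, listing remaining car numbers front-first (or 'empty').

Step 1 [NS]: N:car5-GO,E:wait,S:car3-GO,W:wait | queues: N=0 E=3 S=0 W=0
Step 2 [NS]: N:empty,E:wait,S:empty,W:wait | queues: N=0 E=3 S=0 W=0
Step 3 [NS]: N:empty,E:wait,S:empty,W:wait | queues: N=0 E=3 S=0 W=0
Step 4 [EW]: N:wait,E:car1-GO,S:wait,W:empty | queues: N=0 E=2 S=0 W=0
Step 5 [EW]: N:wait,E:car2-GO,S:wait,W:empty | queues: N=0 E=1 S=0 W=0
Step 6 [NS]: N:empty,E:wait,S:empty,W:wait | queues: N=0 E=1 S=0 W=0
Step 7 [NS]: N:empty,E:wait,S:empty,W:wait | queues: N=0 E=1 S=0 W=0
Step 8 [NS]: N:empty,E:wait,S:empty,W:wait | queues: N=0 E=1 S=0 W=0
Step 9 [EW]: N:wait,E:car4-GO,S:wait,W:empty | queues: N=0 E=0 S=0 W=0

N: empty
E: empty
S: empty
W: empty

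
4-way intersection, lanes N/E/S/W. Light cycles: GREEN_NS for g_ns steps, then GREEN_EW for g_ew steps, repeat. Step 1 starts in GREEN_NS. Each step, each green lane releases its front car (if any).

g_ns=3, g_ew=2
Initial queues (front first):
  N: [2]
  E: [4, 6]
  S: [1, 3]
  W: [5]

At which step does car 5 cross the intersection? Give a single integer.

Step 1 [NS]: N:car2-GO,E:wait,S:car1-GO,W:wait | queues: N=0 E=2 S=1 W=1
Step 2 [NS]: N:empty,E:wait,S:car3-GO,W:wait | queues: N=0 E=2 S=0 W=1
Step 3 [NS]: N:empty,E:wait,S:empty,W:wait | queues: N=0 E=2 S=0 W=1
Step 4 [EW]: N:wait,E:car4-GO,S:wait,W:car5-GO | queues: N=0 E=1 S=0 W=0
Step 5 [EW]: N:wait,E:car6-GO,S:wait,W:empty | queues: N=0 E=0 S=0 W=0
Car 5 crosses at step 4

4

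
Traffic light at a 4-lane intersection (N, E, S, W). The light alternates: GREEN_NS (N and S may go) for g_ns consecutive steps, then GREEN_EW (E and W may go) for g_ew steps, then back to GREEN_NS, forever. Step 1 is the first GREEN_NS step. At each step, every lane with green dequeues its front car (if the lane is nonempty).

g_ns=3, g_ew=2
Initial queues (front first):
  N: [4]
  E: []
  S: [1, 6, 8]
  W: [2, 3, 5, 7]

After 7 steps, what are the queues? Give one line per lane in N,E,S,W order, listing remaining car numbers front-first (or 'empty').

Step 1 [NS]: N:car4-GO,E:wait,S:car1-GO,W:wait | queues: N=0 E=0 S=2 W=4
Step 2 [NS]: N:empty,E:wait,S:car6-GO,W:wait | queues: N=0 E=0 S=1 W=4
Step 3 [NS]: N:empty,E:wait,S:car8-GO,W:wait | queues: N=0 E=0 S=0 W=4
Step 4 [EW]: N:wait,E:empty,S:wait,W:car2-GO | queues: N=0 E=0 S=0 W=3
Step 5 [EW]: N:wait,E:empty,S:wait,W:car3-GO | queues: N=0 E=0 S=0 W=2
Step 6 [NS]: N:empty,E:wait,S:empty,W:wait | queues: N=0 E=0 S=0 W=2
Step 7 [NS]: N:empty,E:wait,S:empty,W:wait | queues: N=0 E=0 S=0 W=2

N: empty
E: empty
S: empty
W: 5 7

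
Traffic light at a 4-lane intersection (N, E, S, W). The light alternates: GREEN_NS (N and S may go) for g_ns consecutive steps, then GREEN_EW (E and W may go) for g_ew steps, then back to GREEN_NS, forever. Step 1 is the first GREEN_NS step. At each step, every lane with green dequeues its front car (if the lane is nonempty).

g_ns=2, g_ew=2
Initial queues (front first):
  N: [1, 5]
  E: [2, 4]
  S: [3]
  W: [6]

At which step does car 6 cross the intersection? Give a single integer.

Step 1 [NS]: N:car1-GO,E:wait,S:car3-GO,W:wait | queues: N=1 E=2 S=0 W=1
Step 2 [NS]: N:car5-GO,E:wait,S:empty,W:wait | queues: N=0 E=2 S=0 W=1
Step 3 [EW]: N:wait,E:car2-GO,S:wait,W:car6-GO | queues: N=0 E=1 S=0 W=0
Step 4 [EW]: N:wait,E:car4-GO,S:wait,W:empty | queues: N=0 E=0 S=0 W=0
Car 6 crosses at step 3

3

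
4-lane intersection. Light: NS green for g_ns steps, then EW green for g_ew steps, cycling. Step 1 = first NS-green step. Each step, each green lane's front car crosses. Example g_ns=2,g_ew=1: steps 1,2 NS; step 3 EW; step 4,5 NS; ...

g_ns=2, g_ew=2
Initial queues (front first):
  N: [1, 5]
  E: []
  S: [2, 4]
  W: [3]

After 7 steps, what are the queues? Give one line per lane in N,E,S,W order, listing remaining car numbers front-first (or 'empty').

Step 1 [NS]: N:car1-GO,E:wait,S:car2-GO,W:wait | queues: N=1 E=0 S=1 W=1
Step 2 [NS]: N:car5-GO,E:wait,S:car4-GO,W:wait | queues: N=0 E=0 S=0 W=1
Step 3 [EW]: N:wait,E:empty,S:wait,W:car3-GO | queues: N=0 E=0 S=0 W=0

N: empty
E: empty
S: empty
W: empty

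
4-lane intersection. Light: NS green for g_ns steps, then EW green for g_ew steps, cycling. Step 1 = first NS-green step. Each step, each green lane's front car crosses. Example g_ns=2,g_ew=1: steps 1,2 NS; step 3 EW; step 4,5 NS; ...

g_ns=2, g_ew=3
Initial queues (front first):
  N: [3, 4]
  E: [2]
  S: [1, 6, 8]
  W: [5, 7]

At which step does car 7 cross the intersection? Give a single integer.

Step 1 [NS]: N:car3-GO,E:wait,S:car1-GO,W:wait | queues: N=1 E=1 S=2 W=2
Step 2 [NS]: N:car4-GO,E:wait,S:car6-GO,W:wait | queues: N=0 E=1 S=1 W=2
Step 3 [EW]: N:wait,E:car2-GO,S:wait,W:car5-GO | queues: N=0 E=0 S=1 W=1
Step 4 [EW]: N:wait,E:empty,S:wait,W:car7-GO | queues: N=0 E=0 S=1 W=0
Step 5 [EW]: N:wait,E:empty,S:wait,W:empty | queues: N=0 E=0 S=1 W=0
Step 6 [NS]: N:empty,E:wait,S:car8-GO,W:wait | queues: N=0 E=0 S=0 W=0
Car 7 crosses at step 4

4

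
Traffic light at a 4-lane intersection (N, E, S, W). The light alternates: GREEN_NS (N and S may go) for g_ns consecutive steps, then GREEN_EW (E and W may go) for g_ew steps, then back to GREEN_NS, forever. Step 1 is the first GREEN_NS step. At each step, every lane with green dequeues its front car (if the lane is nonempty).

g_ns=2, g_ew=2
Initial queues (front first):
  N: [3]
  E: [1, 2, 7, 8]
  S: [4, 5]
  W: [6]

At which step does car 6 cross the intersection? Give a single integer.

Step 1 [NS]: N:car3-GO,E:wait,S:car4-GO,W:wait | queues: N=0 E=4 S=1 W=1
Step 2 [NS]: N:empty,E:wait,S:car5-GO,W:wait | queues: N=0 E=4 S=0 W=1
Step 3 [EW]: N:wait,E:car1-GO,S:wait,W:car6-GO | queues: N=0 E=3 S=0 W=0
Step 4 [EW]: N:wait,E:car2-GO,S:wait,W:empty | queues: N=0 E=2 S=0 W=0
Step 5 [NS]: N:empty,E:wait,S:empty,W:wait | queues: N=0 E=2 S=0 W=0
Step 6 [NS]: N:empty,E:wait,S:empty,W:wait | queues: N=0 E=2 S=0 W=0
Step 7 [EW]: N:wait,E:car7-GO,S:wait,W:empty | queues: N=0 E=1 S=0 W=0
Step 8 [EW]: N:wait,E:car8-GO,S:wait,W:empty | queues: N=0 E=0 S=0 W=0
Car 6 crosses at step 3

3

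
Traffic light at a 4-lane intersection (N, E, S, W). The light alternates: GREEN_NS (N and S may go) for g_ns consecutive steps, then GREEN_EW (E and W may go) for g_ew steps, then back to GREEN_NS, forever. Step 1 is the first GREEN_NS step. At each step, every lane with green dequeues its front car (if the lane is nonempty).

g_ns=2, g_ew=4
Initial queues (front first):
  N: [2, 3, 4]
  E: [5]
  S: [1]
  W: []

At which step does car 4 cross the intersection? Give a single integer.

Step 1 [NS]: N:car2-GO,E:wait,S:car1-GO,W:wait | queues: N=2 E=1 S=0 W=0
Step 2 [NS]: N:car3-GO,E:wait,S:empty,W:wait | queues: N=1 E=1 S=0 W=0
Step 3 [EW]: N:wait,E:car5-GO,S:wait,W:empty | queues: N=1 E=0 S=0 W=0
Step 4 [EW]: N:wait,E:empty,S:wait,W:empty | queues: N=1 E=0 S=0 W=0
Step 5 [EW]: N:wait,E:empty,S:wait,W:empty | queues: N=1 E=0 S=0 W=0
Step 6 [EW]: N:wait,E:empty,S:wait,W:empty | queues: N=1 E=0 S=0 W=0
Step 7 [NS]: N:car4-GO,E:wait,S:empty,W:wait | queues: N=0 E=0 S=0 W=0
Car 4 crosses at step 7

7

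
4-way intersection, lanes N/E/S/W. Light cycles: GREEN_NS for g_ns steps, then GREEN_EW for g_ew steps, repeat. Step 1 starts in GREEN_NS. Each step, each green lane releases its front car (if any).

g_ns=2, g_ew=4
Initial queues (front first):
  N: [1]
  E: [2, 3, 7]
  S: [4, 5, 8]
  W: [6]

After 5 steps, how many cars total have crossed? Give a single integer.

Step 1 [NS]: N:car1-GO,E:wait,S:car4-GO,W:wait | queues: N=0 E=3 S=2 W=1
Step 2 [NS]: N:empty,E:wait,S:car5-GO,W:wait | queues: N=0 E=3 S=1 W=1
Step 3 [EW]: N:wait,E:car2-GO,S:wait,W:car6-GO | queues: N=0 E=2 S=1 W=0
Step 4 [EW]: N:wait,E:car3-GO,S:wait,W:empty | queues: N=0 E=1 S=1 W=0
Step 5 [EW]: N:wait,E:car7-GO,S:wait,W:empty | queues: N=0 E=0 S=1 W=0
Cars crossed by step 5: 7

Answer: 7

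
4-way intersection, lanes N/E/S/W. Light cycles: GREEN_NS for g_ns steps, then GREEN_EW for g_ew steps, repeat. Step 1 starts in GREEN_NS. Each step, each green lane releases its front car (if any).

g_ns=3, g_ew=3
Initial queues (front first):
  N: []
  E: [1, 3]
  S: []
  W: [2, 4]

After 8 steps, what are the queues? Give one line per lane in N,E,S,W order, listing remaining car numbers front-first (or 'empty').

Step 1 [NS]: N:empty,E:wait,S:empty,W:wait | queues: N=0 E=2 S=0 W=2
Step 2 [NS]: N:empty,E:wait,S:empty,W:wait | queues: N=0 E=2 S=0 W=2
Step 3 [NS]: N:empty,E:wait,S:empty,W:wait | queues: N=0 E=2 S=0 W=2
Step 4 [EW]: N:wait,E:car1-GO,S:wait,W:car2-GO | queues: N=0 E=1 S=0 W=1
Step 5 [EW]: N:wait,E:car3-GO,S:wait,W:car4-GO | queues: N=0 E=0 S=0 W=0

N: empty
E: empty
S: empty
W: empty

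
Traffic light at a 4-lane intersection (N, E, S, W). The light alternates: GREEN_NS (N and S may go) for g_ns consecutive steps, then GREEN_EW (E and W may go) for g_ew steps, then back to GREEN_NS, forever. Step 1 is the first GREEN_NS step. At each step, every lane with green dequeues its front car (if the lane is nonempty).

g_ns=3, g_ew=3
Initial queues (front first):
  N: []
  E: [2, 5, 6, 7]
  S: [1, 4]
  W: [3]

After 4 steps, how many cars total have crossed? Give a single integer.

Answer: 4

Derivation:
Step 1 [NS]: N:empty,E:wait,S:car1-GO,W:wait | queues: N=0 E=4 S=1 W=1
Step 2 [NS]: N:empty,E:wait,S:car4-GO,W:wait | queues: N=0 E=4 S=0 W=1
Step 3 [NS]: N:empty,E:wait,S:empty,W:wait | queues: N=0 E=4 S=0 W=1
Step 4 [EW]: N:wait,E:car2-GO,S:wait,W:car3-GO | queues: N=0 E=3 S=0 W=0
Cars crossed by step 4: 4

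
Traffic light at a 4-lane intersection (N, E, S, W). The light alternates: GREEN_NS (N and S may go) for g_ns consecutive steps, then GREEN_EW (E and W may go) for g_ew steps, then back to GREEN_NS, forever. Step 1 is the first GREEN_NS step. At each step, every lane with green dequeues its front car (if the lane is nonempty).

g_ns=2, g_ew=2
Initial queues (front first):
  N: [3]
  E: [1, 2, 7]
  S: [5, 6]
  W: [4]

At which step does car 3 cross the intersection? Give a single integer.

Step 1 [NS]: N:car3-GO,E:wait,S:car5-GO,W:wait | queues: N=0 E=3 S=1 W=1
Step 2 [NS]: N:empty,E:wait,S:car6-GO,W:wait | queues: N=0 E=3 S=0 W=1
Step 3 [EW]: N:wait,E:car1-GO,S:wait,W:car4-GO | queues: N=0 E=2 S=0 W=0
Step 4 [EW]: N:wait,E:car2-GO,S:wait,W:empty | queues: N=0 E=1 S=0 W=0
Step 5 [NS]: N:empty,E:wait,S:empty,W:wait | queues: N=0 E=1 S=0 W=0
Step 6 [NS]: N:empty,E:wait,S:empty,W:wait | queues: N=0 E=1 S=0 W=0
Step 7 [EW]: N:wait,E:car7-GO,S:wait,W:empty | queues: N=0 E=0 S=0 W=0
Car 3 crosses at step 1

1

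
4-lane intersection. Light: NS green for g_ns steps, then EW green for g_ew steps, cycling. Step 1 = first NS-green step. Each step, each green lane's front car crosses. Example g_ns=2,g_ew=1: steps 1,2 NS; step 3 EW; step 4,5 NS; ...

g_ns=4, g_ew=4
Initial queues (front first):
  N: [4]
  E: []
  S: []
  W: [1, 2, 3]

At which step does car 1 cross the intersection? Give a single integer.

Step 1 [NS]: N:car4-GO,E:wait,S:empty,W:wait | queues: N=0 E=0 S=0 W=3
Step 2 [NS]: N:empty,E:wait,S:empty,W:wait | queues: N=0 E=0 S=0 W=3
Step 3 [NS]: N:empty,E:wait,S:empty,W:wait | queues: N=0 E=0 S=0 W=3
Step 4 [NS]: N:empty,E:wait,S:empty,W:wait | queues: N=0 E=0 S=0 W=3
Step 5 [EW]: N:wait,E:empty,S:wait,W:car1-GO | queues: N=0 E=0 S=0 W=2
Step 6 [EW]: N:wait,E:empty,S:wait,W:car2-GO | queues: N=0 E=0 S=0 W=1
Step 7 [EW]: N:wait,E:empty,S:wait,W:car3-GO | queues: N=0 E=0 S=0 W=0
Car 1 crosses at step 5

5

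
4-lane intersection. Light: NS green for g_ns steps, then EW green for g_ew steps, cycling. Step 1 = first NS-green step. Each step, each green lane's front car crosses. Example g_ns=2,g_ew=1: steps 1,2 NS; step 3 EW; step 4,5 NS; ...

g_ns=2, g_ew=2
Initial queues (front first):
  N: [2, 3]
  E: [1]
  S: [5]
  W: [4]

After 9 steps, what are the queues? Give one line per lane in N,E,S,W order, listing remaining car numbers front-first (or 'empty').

Step 1 [NS]: N:car2-GO,E:wait,S:car5-GO,W:wait | queues: N=1 E=1 S=0 W=1
Step 2 [NS]: N:car3-GO,E:wait,S:empty,W:wait | queues: N=0 E=1 S=0 W=1
Step 3 [EW]: N:wait,E:car1-GO,S:wait,W:car4-GO | queues: N=0 E=0 S=0 W=0

N: empty
E: empty
S: empty
W: empty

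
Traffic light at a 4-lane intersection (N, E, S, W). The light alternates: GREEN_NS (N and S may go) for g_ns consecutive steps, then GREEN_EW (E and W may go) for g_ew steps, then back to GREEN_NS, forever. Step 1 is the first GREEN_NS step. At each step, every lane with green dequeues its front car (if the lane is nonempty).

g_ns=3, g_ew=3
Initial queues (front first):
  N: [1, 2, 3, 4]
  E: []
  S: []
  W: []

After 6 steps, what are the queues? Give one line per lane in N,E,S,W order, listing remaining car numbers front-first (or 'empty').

Step 1 [NS]: N:car1-GO,E:wait,S:empty,W:wait | queues: N=3 E=0 S=0 W=0
Step 2 [NS]: N:car2-GO,E:wait,S:empty,W:wait | queues: N=2 E=0 S=0 W=0
Step 3 [NS]: N:car3-GO,E:wait,S:empty,W:wait | queues: N=1 E=0 S=0 W=0
Step 4 [EW]: N:wait,E:empty,S:wait,W:empty | queues: N=1 E=0 S=0 W=0
Step 5 [EW]: N:wait,E:empty,S:wait,W:empty | queues: N=1 E=0 S=0 W=0
Step 6 [EW]: N:wait,E:empty,S:wait,W:empty | queues: N=1 E=0 S=0 W=0

N: 4
E: empty
S: empty
W: empty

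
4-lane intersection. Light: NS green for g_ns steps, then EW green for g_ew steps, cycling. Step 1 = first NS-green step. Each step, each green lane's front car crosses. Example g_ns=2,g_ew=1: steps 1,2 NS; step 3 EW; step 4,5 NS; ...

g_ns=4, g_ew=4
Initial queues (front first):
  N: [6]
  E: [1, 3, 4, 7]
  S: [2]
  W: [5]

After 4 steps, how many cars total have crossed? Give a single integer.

Step 1 [NS]: N:car6-GO,E:wait,S:car2-GO,W:wait | queues: N=0 E=4 S=0 W=1
Step 2 [NS]: N:empty,E:wait,S:empty,W:wait | queues: N=0 E=4 S=0 W=1
Step 3 [NS]: N:empty,E:wait,S:empty,W:wait | queues: N=0 E=4 S=0 W=1
Step 4 [NS]: N:empty,E:wait,S:empty,W:wait | queues: N=0 E=4 S=0 W=1
Cars crossed by step 4: 2

Answer: 2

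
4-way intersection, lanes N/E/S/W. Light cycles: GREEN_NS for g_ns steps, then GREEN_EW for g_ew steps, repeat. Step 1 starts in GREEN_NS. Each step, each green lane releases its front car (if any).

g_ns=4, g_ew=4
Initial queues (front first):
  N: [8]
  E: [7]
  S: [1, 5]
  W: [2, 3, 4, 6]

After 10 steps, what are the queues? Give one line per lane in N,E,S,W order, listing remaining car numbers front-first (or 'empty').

Step 1 [NS]: N:car8-GO,E:wait,S:car1-GO,W:wait | queues: N=0 E=1 S=1 W=4
Step 2 [NS]: N:empty,E:wait,S:car5-GO,W:wait | queues: N=0 E=1 S=0 W=4
Step 3 [NS]: N:empty,E:wait,S:empty,W:wait | queues: N=0 E=1 S=0 W=4
Step 4 [NS]: N:empty,E:wait,S:empty,W:wait | queues: N=0 E=1 S=0 W=4
Step 5 [EW]: N:wait,E:car7-GO,S:wait,W:car2-GO | queues: N=0 E=0 S=0 W=3
Step 6 [EW]: N:wait,E:empty,S:wait,W:car3-GO | queues: N=0 E=0 S=0 W=2
Step 7 [EW]: N:wait,E:empty,S:wait,W:car4-GO | queues: N=0 E=0 S=0 W=1
Step 8 [EW]: N:wait,E:empty,S:wait,W:car6-GO | queues: N=0 E=0 S=0 W=0

N: empty
E: empty
S: empty
W: empty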